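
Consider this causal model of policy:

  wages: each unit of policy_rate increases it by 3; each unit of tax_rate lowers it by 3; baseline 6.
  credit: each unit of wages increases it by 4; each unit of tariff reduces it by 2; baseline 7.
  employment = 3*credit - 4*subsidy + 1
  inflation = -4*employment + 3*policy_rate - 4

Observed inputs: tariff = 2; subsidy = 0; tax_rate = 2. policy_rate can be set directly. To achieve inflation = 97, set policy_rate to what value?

policy_rate = -1

Substituting into the wages equation gives wages = 3*policy_rate.
Substituting into the credit equation gives credit = 12*policy_rate + 3.
So employment = 36*policy_rate + 10.
This gives inflation = -141*policy_rate - 44.
Solve -141*policy_rate - 44 = 97: policy_rate = (97 + 44) / -141 = -1.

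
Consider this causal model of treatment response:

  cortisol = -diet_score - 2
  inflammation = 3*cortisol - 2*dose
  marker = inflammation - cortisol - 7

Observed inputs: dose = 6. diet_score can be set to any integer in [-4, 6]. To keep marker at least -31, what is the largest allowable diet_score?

Substituting into the inflammation equation gives inflammation = -3*diet_score - 18.
marker becomes -2*diet_score - 23.
Require -2*diet_score - 23 ≥ -31, so diet_score ≤ 4.
The largest integer in [-4, 6] satisfying this is 4.

diet_score = 4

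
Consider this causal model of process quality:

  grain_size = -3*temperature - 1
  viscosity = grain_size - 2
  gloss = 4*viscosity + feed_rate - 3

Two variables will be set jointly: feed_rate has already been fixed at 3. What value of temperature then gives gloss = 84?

temperature = -8

With feed_rate held at 3:
Substituting into the viscosity equation gives viscosity = -3*temperature - 3.
Substituting into the gloss equation gives gloss = -12*temperature - 12.
Solve -12*temperature - 12 = 84: temperature = (84 + 12) / -12 = -8.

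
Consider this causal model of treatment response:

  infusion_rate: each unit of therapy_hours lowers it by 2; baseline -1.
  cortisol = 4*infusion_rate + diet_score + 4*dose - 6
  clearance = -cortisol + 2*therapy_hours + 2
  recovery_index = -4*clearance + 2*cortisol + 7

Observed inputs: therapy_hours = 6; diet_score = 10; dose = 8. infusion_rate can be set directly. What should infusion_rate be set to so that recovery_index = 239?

Intervening on infusion_rate fixes its value directly, overriding its dependence on therapy_hours.
Substituting into the cortisol equation gives cortisol = 4*infusion_rate + 36.
clearance becomes -4*infusion_rate - 22.
So recovery_index = 24*infusion_rate + 167.
Solve 24*infusion_rate + 167 = 239: infusion_rate = (239 - 167) / 24 = 3.

infusion_rate = 3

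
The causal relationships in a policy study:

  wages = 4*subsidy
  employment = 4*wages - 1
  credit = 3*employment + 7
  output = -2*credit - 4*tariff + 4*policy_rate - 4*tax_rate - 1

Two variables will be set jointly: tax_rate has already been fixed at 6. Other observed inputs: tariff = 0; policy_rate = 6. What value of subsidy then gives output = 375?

subsidy = -4

With tax_rate held at 6:
Substituting into the employment equation gives employment = 16*subsidy - 1.
credit becomes 48*subsidy + 4.
So output = -96*subsidy - 9.
Solve -96*subsidy - 9 = 375: subsidy = (375 + 9) / -96 = -4.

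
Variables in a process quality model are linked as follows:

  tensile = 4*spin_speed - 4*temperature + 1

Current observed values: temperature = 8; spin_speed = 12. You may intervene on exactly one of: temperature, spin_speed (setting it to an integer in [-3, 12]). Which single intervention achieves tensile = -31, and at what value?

set spin_speed = 0

Intervening on temperature: tensile = -4*temperature + 49. Reaching -31 requires temperature = 20, outside [-3, 12].
Intervening on spin_speed: with other inputs at their observed values, tensile = 4*spin_speed - 31. Solving for -31 gives spin_speed = 0, within [-3, 12].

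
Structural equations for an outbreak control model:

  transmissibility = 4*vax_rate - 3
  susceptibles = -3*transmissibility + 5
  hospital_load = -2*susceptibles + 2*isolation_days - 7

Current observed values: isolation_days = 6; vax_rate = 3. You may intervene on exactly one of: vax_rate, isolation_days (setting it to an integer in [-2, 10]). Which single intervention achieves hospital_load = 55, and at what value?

Intervening on vax_rate: hospital_load = 24*vax_rate - 23. Reaching 55 requires vax_rate = 13/4, not an integer.
Intervening on isolation_days: with other inputs at their observed values, hospital_load = 2*isolation_days + 37. Solving for 55 gives isolation_days = 9, within [-2, 10].

set isolation_days = 9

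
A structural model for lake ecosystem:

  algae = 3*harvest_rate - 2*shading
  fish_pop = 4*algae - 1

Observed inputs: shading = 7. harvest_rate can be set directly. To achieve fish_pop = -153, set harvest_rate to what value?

Substituting into the algae equation gives algae = 3*harvest_rate - 14.
This gives fish_pop = 12*harvest_rate - 57.
Solve 12*harvest_rate - 57 = -153: harvest_rate = (-153 + 57) / 12 = -8.

harvest_rate = -8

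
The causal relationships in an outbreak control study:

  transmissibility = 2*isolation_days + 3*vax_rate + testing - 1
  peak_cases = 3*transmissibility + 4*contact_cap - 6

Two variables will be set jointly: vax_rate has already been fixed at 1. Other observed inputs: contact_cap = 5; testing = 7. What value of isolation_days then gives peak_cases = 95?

isolation_days = 9

With vax_rate held at 1:
Substituting into the transmissibility equation gives transmissibility = 2*isolation_days + 9.
Substituting into the peak_cases equation gives peak_cases = 6*isolation_days + 41.
Solve 6*isolation_days + 41 = 95: isolation_days = (95 - 41) / 6 = 9.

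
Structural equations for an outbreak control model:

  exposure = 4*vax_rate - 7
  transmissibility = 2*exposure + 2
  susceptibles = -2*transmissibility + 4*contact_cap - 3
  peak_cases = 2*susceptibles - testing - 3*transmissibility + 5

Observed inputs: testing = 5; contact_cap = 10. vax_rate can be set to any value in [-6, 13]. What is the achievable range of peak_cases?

Substituting into the transmissibility equation gives transmissibility = 8*vax_rate - 12.
Substituting into the susceptibles equation gives susceptibles = -16*vax_rate + 61.
Substituting into the peak_cases equation gives peak_cases = -56*vax_rate + 158.
Linear in vax_rate, so extremes are at the endpoints: vax_rate = -6 gives peak_cases = 494; vax_rate = 13 gives peak_cases = -570.

-570 to 494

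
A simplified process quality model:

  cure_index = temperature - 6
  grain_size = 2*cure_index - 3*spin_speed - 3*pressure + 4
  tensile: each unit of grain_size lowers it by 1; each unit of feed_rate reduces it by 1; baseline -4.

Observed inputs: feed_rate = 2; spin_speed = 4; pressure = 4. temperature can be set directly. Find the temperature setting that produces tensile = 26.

Substituting into the grain_size equation gives grain_size = 2*temperature - 32.
tensile becomes -2*temperature + 26.
Solve -2*temperature + 26 = 26: temperature = (26 - 26) / -2 = 0.

temperature = 0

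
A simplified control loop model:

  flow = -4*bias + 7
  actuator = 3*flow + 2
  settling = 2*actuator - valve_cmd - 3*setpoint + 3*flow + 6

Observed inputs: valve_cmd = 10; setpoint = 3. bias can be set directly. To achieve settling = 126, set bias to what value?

Substituting into the actuator equation gives actuator = -12*bias + 23.
Substituting into the settling equation gives settling = -36*bias + 54.
Solve -36*bias + 54 = 126: bias = (126 - 54) / -36 = -2.

bias = -2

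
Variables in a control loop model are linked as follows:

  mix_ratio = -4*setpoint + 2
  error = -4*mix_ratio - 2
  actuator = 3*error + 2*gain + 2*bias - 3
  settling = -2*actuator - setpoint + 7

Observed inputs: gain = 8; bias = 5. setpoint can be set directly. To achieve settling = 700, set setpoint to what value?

setpoint = -7

Substituting into the error equation gives error = 16*setpoint - 10.
Substituting into the actuator equation gives actuator = 48*setpoint - 7.
So settling = -97*setpoint + 21.
Solve -97*setpoint + 21 = 700: setpoint = (700 - 21) / -97 = -7.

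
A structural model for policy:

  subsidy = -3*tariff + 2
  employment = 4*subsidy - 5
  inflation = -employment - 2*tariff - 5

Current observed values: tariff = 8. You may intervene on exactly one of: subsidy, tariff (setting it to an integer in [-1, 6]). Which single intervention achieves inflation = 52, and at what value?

set tariff = 6

Intervening on subsidy: inflation = -4*subsidy - 16. Reaching 52 requires subsidy = -17, outside [-1, 6].
Intervening on tariff: with other inputs at their observed values, inflation = 10*tariff - 8. Solving for 52 gives tariff = 6, within [-1, 6].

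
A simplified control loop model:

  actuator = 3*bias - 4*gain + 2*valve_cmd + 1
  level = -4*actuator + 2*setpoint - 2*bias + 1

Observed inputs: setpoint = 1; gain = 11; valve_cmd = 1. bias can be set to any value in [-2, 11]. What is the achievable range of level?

Substituting into the actuator equation gives actuator = 3*bias - 41.
This gives level = -14*bias + 167.
Linear in bias, so extremes are at the endpoints: bias = -2 gives level = 195; bias = 11 gives level = 13.

13 to 195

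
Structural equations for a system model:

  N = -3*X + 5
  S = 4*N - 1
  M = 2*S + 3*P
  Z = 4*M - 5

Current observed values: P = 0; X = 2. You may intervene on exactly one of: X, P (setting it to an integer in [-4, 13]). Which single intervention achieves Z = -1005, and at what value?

Intervening on X: with other inputs at their observed values, Z = -96*X + 147. Solving for -1005 gives X = 12, within [-4, 13].
Intervening on P: Z = 12*P - 45. Reaching -1005 requires P = -80, outside [-4, 13].

set X = 12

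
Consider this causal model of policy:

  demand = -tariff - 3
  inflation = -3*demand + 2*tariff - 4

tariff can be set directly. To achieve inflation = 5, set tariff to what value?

Substituting into the inflation equation gives inflation = 5*tariff + 5.
Solve 5*tariff + 5 = 5: tariff = (5 - 5) / 5 = 0.

tariff = 0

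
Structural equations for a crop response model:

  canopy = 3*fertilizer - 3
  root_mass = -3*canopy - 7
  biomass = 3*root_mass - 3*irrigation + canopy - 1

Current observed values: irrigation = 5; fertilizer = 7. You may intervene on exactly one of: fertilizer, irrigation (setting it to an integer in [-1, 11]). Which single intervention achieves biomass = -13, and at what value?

set fertilizer = 0

Intervening on fertilizer: with other inputs at their observed values, biomass = -24*fertilizer - 13. Solving for -13 gives fertilizer = 0, within [-1, 11].
Intervening on irrigation: biomass = -3*irrigation - 166. Reaching -13 requires irrigation = -51, outside [-1, 11].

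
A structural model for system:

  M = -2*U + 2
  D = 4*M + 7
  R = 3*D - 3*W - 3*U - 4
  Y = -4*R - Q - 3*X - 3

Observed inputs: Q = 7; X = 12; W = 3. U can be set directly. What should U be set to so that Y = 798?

U = 9

Substituting into the D equation gives D = -8*U + 15.
Substituting into the R equation gives R = -27*U + 32.
Substituting into the Y equation gives Y = 108*U - 174.
Solve 108*U - 174 = 798: U = (798 + 174) / 108 = 9.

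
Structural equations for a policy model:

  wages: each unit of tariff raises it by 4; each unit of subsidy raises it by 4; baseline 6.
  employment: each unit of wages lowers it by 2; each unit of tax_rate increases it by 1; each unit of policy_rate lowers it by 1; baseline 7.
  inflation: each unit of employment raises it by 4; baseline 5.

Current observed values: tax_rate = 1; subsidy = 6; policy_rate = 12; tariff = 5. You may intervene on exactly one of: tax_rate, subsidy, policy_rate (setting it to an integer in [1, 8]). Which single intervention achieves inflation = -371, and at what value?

Intervening on tax_rate: inflation = 4*tax_rate - 415. Reaching -371 requires tax_rate = 11, outside [1, 8].
Intervening on subsidy: inflation = -32*subsidy - 219. Reaching -371 requires subsidy = 19/4, not an integer.
Intervening on policy_rate: with other inputs at their observed values, inflation = -4*policy_rate - 363. Solving for -371 gives policy_rate = 2, within [1, 8].

set policy_rate = 2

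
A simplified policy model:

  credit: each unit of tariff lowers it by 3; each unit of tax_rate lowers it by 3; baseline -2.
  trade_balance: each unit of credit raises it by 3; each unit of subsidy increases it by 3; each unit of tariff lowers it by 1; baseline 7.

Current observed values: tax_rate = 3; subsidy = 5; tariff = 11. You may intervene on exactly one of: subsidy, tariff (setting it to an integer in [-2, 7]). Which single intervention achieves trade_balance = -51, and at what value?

Intervening on subsidy: trade_balance = 3*subsidy - 136. Reaching -51 requires subsidy = 85/3, not an integer.
Intervening on tariff: with other inputs at their observed values, trade_balance = -10*tariff - 11. Solving for -51 gives tariff = 4, within [-2, 7].

set tariff = 4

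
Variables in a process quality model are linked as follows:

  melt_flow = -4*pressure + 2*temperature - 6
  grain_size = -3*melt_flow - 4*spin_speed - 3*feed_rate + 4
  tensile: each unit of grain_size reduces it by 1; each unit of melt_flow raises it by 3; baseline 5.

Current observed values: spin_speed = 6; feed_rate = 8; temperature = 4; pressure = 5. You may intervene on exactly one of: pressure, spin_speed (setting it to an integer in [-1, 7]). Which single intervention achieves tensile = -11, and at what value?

Intervening on pressure: with other inputs at their observed values, tensile = -24*pressure + 61. Solving for -11 gives pressure = 3, within [-1, 7].
Intervening on spin_speed: tensile = 4*spin_speed - 83. Reaching -11 requires spin_speed = 18, outside [-1, 7].

set pressure = 3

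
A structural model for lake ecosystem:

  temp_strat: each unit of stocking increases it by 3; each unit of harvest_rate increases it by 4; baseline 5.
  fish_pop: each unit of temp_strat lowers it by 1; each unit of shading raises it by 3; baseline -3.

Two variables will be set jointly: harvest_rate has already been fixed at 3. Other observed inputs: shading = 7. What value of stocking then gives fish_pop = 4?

stocking = -1

With harvest_rate held at 3:
Substituting into the temp_strat equation gives temp_strat = 3*stocking + 17.
Substituting into the fish_pop equation gives fish_pop = -3*stocking + 1.
Solve -3*stocking + 1 = 4: stocking = (4 - 1) / -3 = -1.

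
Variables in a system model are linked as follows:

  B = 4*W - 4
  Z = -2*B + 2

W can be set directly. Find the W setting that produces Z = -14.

Substituting into the Z equation gives Z = -8*W + 10.
Solve -8*W + 10 = -14: W = (-14 - 10) / -8 = 3.

W = 3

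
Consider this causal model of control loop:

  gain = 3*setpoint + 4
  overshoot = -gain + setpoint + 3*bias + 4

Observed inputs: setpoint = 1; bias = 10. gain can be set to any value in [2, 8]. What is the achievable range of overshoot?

Intervening on gain fixes its value directly, overriding its dependence on setpoint.
Substituting into the overshoot equation gives overshoot = -gain + 35.
Linear in gain, so extremes are at the endpoints: gain = 2 gives overshoot = 33; gain = 8 gives overshoot = 27.

27 to 33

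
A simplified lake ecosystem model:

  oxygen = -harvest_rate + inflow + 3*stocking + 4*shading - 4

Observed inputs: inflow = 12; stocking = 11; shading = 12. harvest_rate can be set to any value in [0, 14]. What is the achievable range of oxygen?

75 to 89

Substituting into the oxygen equation gives oxygen = -harvest_rate + 89.
Linear in harvest_rate, so extremes are at the endpoints: harvest_rate = 0 gives oxygen = 89; harvest_rate = 14 gives oxygen = 75.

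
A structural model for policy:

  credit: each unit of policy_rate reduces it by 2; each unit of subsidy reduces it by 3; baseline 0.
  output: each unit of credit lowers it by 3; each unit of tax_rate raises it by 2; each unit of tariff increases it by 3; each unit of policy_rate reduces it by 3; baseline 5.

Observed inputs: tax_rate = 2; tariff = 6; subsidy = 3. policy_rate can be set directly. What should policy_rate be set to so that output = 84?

Substituting into the credit equation gives credit = -2*policy_rate - 9.
Substituting into the output equation gives output = 3*policy_rate + 54.
Solve 3*policy_rate + 54 = 84: policy_rate = (84 - 54) / 3 = 10.

policy_rate = 10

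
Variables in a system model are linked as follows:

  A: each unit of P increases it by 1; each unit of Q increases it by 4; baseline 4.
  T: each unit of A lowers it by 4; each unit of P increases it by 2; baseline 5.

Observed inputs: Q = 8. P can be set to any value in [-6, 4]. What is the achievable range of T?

Substituting into the A equation gives A = P + 36.
Substituting into the T equation gives T = -2*P - 139.
Linear in P, so extremes are at the endpoints: P = -6 gives T = -127; P = 4 gives T = -147.

-147 to -127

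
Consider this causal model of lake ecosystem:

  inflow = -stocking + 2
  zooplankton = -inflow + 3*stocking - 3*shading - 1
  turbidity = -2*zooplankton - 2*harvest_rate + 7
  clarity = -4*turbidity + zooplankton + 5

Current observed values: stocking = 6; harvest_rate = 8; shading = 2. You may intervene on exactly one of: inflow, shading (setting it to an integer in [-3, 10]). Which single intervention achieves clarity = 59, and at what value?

Intervening on inflow: with other inputs at their observed values, clarity = -9*inflow + 140. Solving for 59 gives inflow = 9, within [-3, 10].
Intervening on shading: clarity = -27*shading + 230. Reaching 59 requires shading = 19/3, not an integer.

set inflow = 9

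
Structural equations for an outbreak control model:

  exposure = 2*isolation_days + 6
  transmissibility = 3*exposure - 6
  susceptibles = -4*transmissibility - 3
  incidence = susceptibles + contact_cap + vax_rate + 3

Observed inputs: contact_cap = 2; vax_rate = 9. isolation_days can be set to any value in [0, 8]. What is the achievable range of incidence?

-229 to -37

Substituting into the transmissibility equation gives transmissibility = 6*isolation_days + 12.
susceptibles becomes -24*isolation_days - 51.
Substituting into the incidence equation gives incidence = -24*isolation_days - 37.
Linear in isolation_days, so extremes are at the endpoints: isolation_days = 0 gives incidence = -37; isolation_days = 8 gives incidence = -229.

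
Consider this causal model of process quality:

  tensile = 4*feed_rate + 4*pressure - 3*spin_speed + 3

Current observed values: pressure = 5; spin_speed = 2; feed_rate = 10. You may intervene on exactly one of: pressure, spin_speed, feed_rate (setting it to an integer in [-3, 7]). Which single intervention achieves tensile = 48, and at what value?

Intervening on pressure: tensile = 4*pressure + 37. Reaching 48 requires pressure = 11/4, not an integer.
Intervening on spin_speed: with other inputs at their observed values, tensile = -3*spin_speed + 63. Solving for 48 gives spin_speed = 5, within [-3, 7].
Intervening on feed_rate: tensile = 4*feed_rate + 17. Reaching 48 requires feed_rate = 31/4, not an integer.

set spin_speed = 5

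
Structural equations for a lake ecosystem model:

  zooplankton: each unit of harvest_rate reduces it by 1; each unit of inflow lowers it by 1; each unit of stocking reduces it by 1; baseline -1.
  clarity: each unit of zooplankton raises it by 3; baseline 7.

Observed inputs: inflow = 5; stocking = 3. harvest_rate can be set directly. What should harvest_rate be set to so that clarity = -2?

Substituting into the zooplankton equation gives zooplankton = -harvest_rate - 9.
So clarity = -3*harvest_rate - 20.
Solve -3*harvest_rate - 20 = -2: harvest_rate = (-2 + 20) / -3 = -6.

harvest_rate = -6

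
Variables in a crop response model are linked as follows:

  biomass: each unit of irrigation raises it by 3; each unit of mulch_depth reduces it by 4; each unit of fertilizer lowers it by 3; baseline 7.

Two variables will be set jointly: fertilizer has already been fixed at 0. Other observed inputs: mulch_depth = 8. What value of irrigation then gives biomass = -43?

With fertilizer held at 0:
Substituting into the biomass equation gives biomass = 3*irrigation - 25.
Solve 3*irrigation - 25 = -43: irrigation = (-43 + 25) / 3 = -6.

irrigation = -6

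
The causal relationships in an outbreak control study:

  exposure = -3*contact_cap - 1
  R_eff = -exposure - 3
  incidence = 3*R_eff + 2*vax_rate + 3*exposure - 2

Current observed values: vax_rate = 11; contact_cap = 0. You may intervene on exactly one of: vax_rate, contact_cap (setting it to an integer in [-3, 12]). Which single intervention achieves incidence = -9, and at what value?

Intervening on vax_rate: with other inputs at their observed values, incidence = 2*vax_rate - 11. Solving for -9 gives vax_rate = 1, within [-3, 12].
Intervening on contact_cap: the paths from contact_cap to incidence cancel (net effect zero), leaving incidence = 11; -9 is unreachable this way.

set vax_rate = 1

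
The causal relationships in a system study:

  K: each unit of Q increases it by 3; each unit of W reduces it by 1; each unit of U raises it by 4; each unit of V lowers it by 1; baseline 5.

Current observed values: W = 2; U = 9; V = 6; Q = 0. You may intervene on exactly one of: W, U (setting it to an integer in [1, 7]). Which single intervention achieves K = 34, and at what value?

Intervening on W: with other inputs at their observed values, K = -W + 35. Solving for 34 gives W = 1, within [1, 7].
Intervening on U: K = 4*U - 3. Reaching 34 requires U = 37/4, not an integer.

set W = 1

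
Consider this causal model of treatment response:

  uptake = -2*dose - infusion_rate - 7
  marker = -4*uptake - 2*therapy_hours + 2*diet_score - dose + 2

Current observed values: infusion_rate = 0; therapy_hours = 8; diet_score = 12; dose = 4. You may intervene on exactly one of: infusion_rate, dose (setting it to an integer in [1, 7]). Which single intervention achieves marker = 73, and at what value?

set dose = 5

Intervening on infusion_rate: marker = 4*infusion_rate + 66. Reaching 73 requires infusion_rate = 7/4, not an integer.
Intervening on dose: with other inputs at their observed values, marker = 7*dose + 38. Solving for 73 gives dose = 5, within [1, 7].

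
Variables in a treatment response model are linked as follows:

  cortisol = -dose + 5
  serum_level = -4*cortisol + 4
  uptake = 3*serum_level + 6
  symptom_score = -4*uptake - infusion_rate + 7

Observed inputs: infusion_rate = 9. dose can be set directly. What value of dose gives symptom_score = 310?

dose = -3

Substituting into the serum_level equation gives serum_level = 4*dose - 16.
Substituting into the uptake equation gives uptake = 12*dose - 42.
symptom_score becomes -48*dose + 166.
Solve -48*dose + 166 = 310: dose = (310 - 166) / -48 = -3.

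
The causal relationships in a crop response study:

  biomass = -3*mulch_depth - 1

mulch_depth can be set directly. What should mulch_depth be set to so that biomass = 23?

Solve -3*mulch_depth - 1 = 23: mulch_depth = (23 + 1) / -3 = -8.

mulch_depth = -8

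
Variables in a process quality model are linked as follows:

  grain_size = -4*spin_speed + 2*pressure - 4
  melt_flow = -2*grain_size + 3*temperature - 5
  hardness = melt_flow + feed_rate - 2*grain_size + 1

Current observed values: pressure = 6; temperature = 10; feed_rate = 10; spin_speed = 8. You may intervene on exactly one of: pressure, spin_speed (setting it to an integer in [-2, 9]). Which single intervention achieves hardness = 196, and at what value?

Intervening on pressure: with other inputs at their observed values, hardness = -8*pressure + 180. Solving for 196 gives pressure = -2, within [-2, 9].
Intervening on spin_speed: hardness = 16*spin_speed + 4. Reaching 196 requires spin_speed = 12, outside [-2, 9].

set pressure = -2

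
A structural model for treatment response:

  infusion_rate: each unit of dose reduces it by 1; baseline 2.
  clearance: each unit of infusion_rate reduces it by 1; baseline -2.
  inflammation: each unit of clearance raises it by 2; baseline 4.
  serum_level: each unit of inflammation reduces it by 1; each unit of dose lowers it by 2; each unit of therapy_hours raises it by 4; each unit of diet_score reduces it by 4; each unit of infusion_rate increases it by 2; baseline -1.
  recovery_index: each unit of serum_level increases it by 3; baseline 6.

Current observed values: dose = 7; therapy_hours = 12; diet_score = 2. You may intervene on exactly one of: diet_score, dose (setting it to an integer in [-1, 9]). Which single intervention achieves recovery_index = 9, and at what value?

set diet_score = 3

Intervening on diet_score: with other inputs at their observed values, recovery_index = -12*diet_score + 45. Solving for 9 gives diet_score = 3, within [-1, 9].
Intervening on dose: recovery_index = -18*dose + 147. Reaching 9 requires dose = 23/3, not an integer.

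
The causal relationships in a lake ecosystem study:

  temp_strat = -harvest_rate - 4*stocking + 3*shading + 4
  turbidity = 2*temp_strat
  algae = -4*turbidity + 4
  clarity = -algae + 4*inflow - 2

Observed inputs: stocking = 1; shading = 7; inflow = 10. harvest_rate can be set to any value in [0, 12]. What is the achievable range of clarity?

106 to 202

Substituting into the temp_strat equation gives temp_strat = -harvest_rate + 21.
Substituting into the turbidity equation gives turbidity = -2*harvest_rate + 42.
This gives algae = 8*harvest_rate - 164.
Substituting into the clarity equation gives clarity = -8*harvest_rate + 202.
Linear in harvest_rate, so extremes are at the endpoints: harvest_rate = 0 gives clarity = 202; harvest_rate = 12 gives clarity = 106.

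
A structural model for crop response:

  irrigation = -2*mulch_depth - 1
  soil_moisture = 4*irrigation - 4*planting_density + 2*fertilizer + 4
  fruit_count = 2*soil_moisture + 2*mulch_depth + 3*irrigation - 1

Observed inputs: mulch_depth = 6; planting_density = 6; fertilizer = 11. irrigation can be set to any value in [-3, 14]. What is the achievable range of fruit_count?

-18 to 169

Intervening on irrigation fixes its value directly, overriding its dependence on mulch_depth.
Substituting into the soil_moisture equation gives soil_moisture = 4*irrigation + 2.
Substituting into the fruit_count equation gives fruit_count = 11*irrigation + 15.
Linear in irrigation, so extremes are at the endpoints: irrigation = -3 gives fruit_count = -18; irrigation = 14 gives fruit_count = 169.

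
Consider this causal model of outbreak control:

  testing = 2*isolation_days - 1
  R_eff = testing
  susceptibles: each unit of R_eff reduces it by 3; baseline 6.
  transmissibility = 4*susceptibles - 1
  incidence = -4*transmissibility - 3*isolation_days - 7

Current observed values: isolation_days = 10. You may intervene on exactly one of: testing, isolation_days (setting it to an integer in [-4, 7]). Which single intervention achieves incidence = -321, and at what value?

Intervening on testing: with other inputs at their observed values, incidence = 48*testing - 129. Solving for -321 gives testing = -4, within [-4, 7].
Intervening on isolation_days: incidence = 93*isolation_days - 147. Reaching -321 requires isolation_days = -58/31, not an integer.

set testing = -4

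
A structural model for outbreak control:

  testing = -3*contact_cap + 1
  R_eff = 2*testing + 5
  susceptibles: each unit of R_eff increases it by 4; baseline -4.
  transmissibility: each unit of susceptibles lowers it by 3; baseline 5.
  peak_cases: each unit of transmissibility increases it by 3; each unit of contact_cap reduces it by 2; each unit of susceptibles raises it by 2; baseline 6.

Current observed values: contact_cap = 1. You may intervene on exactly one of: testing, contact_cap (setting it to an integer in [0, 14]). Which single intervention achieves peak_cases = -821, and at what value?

Intervening on testing: with other inputs at their observed values, peak_cases = -56*testing - 93. Solving for -821 gives testing = 13, within [0, 14].
Intervening on contact_cap: peak_cases = 166*contact_cap - 147. Reaching -821 requires contact_cap = -337/83, not an integer.

set testing = 13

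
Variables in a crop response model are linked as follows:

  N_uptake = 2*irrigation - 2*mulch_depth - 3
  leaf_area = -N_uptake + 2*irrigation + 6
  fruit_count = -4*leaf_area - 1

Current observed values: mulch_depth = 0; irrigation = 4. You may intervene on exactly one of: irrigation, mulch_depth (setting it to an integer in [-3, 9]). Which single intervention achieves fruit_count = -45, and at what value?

Intervening on irrigation: the paths from irrigation to fruit_count cancel (net effect zero), leaving fruit_count = -37; -45 is unreachable this way.
Intervening on mulch_depth: with other inputs at their observed values, fruit_count = -8*mulch_depth - 37. Solving for -45 gives mulch_depth = 1, within [-3, 9].

set mulch_depth = 1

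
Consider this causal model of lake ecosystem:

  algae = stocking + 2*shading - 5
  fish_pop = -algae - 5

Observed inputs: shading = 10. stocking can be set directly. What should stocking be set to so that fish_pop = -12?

Substituting into the algae equation gives algae = stocking + 15.
fish_pop becomes -stocking - 20.
Solve -stocking - 20 = -12: stocking = (-12 + 20) / -1 = -8.

stocking = -8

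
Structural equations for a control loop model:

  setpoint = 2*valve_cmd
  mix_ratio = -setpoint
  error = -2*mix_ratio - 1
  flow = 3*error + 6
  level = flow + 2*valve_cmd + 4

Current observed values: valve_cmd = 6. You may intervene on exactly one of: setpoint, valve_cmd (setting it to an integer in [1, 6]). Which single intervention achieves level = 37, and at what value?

Intervening on setpoint: with other inputs at their observed values, level = 6*setpoint + 19. Solving for 37 gives setpoint = 3, within [1, 6].
Intervening on valve_cmd: level = 14*valve_cmd + 7. Reaching 37 requires valve_cmd = 15/7, not an integer.

set setpoint = 3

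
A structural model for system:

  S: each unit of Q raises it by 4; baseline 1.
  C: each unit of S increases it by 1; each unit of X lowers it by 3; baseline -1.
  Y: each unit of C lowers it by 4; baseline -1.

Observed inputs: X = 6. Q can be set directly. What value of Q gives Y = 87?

Q = -1

Substituting into the C equation gives C = 4*Q - 18.
This gives Y = -16*Q + 71.
Solve -16*Q + 71 = 87: Q = (87 - 71) / -16 = -1.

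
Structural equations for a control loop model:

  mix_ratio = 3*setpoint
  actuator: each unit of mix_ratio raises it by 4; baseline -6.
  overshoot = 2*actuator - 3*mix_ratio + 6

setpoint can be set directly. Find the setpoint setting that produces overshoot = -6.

setpoint = 0

Substituting into the actuator equation gives actuator = 12*setpoint - 6.
Substituting into the overshoot equation gives overshoot = 15*setpoint - 6.
Solve 15*setpoint - 6 = -6: setpoint = (-6 + 6) / 15 = 0.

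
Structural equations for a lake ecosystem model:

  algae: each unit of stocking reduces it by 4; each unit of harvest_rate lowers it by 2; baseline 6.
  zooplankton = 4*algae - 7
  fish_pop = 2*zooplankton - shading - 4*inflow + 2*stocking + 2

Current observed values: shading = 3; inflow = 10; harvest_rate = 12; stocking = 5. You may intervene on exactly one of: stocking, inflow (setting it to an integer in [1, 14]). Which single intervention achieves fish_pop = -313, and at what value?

Intervening on stocking: fish_pop = -30*stocking - 199. Reaching -313 requires stocking = 19/5, not an integer.
Intervening on inflow: with other inputs at their observed values, fish_pop = -4*inflow - 309. Solving for -313 gives inflow = 1, within [1, 14].

set inflow = 1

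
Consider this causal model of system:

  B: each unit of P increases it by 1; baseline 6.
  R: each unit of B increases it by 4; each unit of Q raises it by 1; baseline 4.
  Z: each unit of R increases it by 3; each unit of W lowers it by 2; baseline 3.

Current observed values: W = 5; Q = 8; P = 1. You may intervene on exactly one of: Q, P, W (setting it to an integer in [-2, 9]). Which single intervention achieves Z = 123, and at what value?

set W = 0

Intervening on Q: Z = 3*Q + 89. Reaching 123 requires Q = 34/3, not an integer.
Intervening on P: Z = 12*P + 101. Reaching 123 requires P = 11/6, not an integer.
Intervening on W: with other inputs at their observed values, Z = -2*W + 123. Solving for 123 gives W = 0, within [-2, 9].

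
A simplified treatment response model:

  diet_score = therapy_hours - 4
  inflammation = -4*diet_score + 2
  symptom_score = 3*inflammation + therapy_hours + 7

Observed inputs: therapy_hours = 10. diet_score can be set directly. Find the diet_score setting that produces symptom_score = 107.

Intervening on diet_score fixes its value directly, overriding its dependence on therapy_hours.
Substituting into the symptom_score equation gives symptom_score = -12*diet_score + 23.
Solve -12*diet_score + 23 = 107: diet_score = (107 - 23) / -12 = -7.

diet_score = -7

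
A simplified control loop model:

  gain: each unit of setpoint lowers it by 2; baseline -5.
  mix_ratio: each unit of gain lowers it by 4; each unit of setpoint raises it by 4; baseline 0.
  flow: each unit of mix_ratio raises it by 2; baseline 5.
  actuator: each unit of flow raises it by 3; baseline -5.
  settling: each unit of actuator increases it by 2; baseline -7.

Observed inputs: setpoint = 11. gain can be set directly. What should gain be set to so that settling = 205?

Intervening on gain fixes its value directly, overriding its dependence on setpoint.
Substituting into the mix_ratio equation gives mix_ratio = -4*gain + 44.
Substituting into the flow equation gives flow = -8*gain + 93.
Substituting into the actuator equation gives actuator = -24*gain + 274.
So settling = -48*gain + 541.
Solve -48*gain + 541 = 205: gain = (205 - 541) / -48 = 7.

gain = 7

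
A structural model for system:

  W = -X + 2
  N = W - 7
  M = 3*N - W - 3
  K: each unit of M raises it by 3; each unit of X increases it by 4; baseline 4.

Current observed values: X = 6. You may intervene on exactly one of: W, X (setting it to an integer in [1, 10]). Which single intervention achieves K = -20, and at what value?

Intervening on W: with other inputs at their observed values, K = 6*W - 44. Solving for -20 gives W = 4, within [1, 10].
Intervening on X: K = -2*X - 56. Reaching -20 requires X = -18, outside [1, 10].

set W = 4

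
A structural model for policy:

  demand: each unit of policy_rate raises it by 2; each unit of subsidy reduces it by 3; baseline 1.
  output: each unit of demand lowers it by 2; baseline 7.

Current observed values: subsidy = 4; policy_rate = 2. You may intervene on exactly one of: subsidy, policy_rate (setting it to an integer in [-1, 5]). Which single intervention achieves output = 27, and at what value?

set subsidy = 5

Intervening on subsidy: with other inputs at their observed values, output = 6*subsidy - 3. Solving for 27 gives subsidy = 5, within [-1, 5].
Intervening on policy_rate: output = -4*policy_rate + 29. Reaching 27 requires policy_rate = 1/2, not an integer.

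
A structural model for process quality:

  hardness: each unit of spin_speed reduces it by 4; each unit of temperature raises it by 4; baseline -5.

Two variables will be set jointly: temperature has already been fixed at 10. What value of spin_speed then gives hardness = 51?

spin_speed = -4

With temperature held at 10:
Substituting into the hardness equation gives hardness = -4*spin_speed + 35.
Solve -4*spin_speed + 35 = 51: spin_speed = (51 - 35) / -4 = -4.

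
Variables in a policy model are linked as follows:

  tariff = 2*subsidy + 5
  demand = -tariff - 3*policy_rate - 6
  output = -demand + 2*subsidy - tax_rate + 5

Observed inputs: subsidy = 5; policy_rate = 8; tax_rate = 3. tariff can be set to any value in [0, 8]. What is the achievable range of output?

Intervening on tariff fixes its value directly, overriding its dependence on subsidy.
Substituting into the demand equation gives demand = -tariff - 30.
This gives output = tariff + 42.
Linear in tariff, so extremes are at the endpoints: tariff = 0 gives output = 42; tariff = 8 gives output = 50.

42 to 50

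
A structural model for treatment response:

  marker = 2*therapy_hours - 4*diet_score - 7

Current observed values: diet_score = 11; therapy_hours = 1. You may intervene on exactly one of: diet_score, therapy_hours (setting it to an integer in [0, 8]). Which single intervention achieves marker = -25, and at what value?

Intervening on diet_score: with other inputs at their observed values, marker = -4*diet_score - 5. Solving for -25 gives diet_score = 5, within [0, 8].
Intervening on therapy_hours: marker = 2*therapy_hours - 51. Reaching -25 requires therapy_hours = 13, outside [0, 8].

set diet_score = 5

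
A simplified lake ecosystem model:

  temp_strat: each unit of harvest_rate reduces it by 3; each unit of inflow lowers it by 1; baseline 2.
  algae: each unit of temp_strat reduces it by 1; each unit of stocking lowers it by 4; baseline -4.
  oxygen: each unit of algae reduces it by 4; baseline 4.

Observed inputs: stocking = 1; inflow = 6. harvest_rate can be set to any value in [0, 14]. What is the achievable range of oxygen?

-148 to 20

Substituting into the temp_strat equation gives temp_strat = -3*harvest_rate - 4.
Substituting into the algae equation gives algae = 3*harvest_rate - 4.
oxygen becomes -12*harvest_rate + 20.
Linear in harvest_rate, so extremes are at the endpoints: harvest_rate = 0 gives oxygen = 20; harvest_rate = 14 gives oxygen = -148.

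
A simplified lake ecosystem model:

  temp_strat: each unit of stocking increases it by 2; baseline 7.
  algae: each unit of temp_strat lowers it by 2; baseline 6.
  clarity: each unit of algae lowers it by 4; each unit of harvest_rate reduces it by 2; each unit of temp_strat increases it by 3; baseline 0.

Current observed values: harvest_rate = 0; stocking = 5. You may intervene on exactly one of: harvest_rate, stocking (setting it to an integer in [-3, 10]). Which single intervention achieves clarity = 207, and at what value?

set stocking = 7

Intervening on harvest_rate: clarity = -2*harvest_rate + 163. Reaching 207 requires harvest_rate = -22, outside [-3, 10].
Intervening on stocking: with other inputs at their observed values, clarity = 22*stocking + 53. Solving for 207 gives stocking = 7, within [-3, 10].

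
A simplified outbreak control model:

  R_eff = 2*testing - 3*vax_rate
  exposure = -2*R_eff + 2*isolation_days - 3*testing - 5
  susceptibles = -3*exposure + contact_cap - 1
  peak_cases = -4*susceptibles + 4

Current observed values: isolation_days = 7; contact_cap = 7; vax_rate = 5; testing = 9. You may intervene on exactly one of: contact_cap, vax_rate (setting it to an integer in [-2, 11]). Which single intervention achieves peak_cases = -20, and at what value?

Intervening on contact_cap: peak_cases = -4*contact_cap - 280. Reaching -20 requires contact_cap = -65, outside [-2, 11].
Intervening on vax_rate: with other inputs at their observed values, peak_cases = 72*vax_rate - 668. Solving for -20 gives vax_rate = 9, within [-2, 11].

set vax_rate = 9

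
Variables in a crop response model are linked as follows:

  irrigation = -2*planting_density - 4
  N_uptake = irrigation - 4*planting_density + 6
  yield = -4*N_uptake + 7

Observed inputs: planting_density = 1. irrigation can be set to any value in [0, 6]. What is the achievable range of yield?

-25 to -1

Intervening on irrigation fixes its value directly, overriding its dependence on planting_density.
Substituting into the N_uptake equation gives N_uptake = irrigation + 2.
Substituting into the yield equation gives yield = -4*irrigation - 1.
Linear in irrigation, so extremes are at the endpoints: irrigation = 0 gives yield = -1; irrigation = 6 gives yield = -25.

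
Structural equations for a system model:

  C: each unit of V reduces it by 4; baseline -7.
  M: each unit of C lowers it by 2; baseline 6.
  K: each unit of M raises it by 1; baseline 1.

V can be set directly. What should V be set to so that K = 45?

V = 3

Substituting into the M equation gives M = 8*V + 20.
Substituting into the K equation gives K = 8*V + 21.
Solve 8*V + 21 = 45: V = (45 - 21) / 8 = 3.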